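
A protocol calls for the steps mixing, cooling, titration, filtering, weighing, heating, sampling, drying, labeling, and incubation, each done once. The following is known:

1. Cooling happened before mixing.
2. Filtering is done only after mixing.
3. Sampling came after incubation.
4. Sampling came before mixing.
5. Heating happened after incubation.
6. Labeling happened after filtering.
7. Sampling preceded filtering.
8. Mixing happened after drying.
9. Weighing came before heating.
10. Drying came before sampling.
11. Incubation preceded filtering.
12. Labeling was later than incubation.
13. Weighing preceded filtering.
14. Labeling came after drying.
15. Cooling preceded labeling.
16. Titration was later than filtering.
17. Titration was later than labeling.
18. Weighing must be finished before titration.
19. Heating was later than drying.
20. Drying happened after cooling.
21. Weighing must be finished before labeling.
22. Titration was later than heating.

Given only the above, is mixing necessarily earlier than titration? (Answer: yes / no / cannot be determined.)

yes

Chain the constraints: mixing → filtering → titration. Each link is directly stated, so mixing comes before titration.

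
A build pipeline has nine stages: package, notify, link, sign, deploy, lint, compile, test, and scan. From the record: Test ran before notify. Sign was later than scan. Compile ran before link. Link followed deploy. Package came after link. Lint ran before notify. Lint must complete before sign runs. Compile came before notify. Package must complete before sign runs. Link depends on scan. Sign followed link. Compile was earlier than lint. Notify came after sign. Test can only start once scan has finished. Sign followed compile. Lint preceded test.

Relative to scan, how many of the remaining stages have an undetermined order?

Forced after scan: link, notify, package, sign, and test.
That leaves compile, deploy, and lint with no forced order relative to scan — 3.

3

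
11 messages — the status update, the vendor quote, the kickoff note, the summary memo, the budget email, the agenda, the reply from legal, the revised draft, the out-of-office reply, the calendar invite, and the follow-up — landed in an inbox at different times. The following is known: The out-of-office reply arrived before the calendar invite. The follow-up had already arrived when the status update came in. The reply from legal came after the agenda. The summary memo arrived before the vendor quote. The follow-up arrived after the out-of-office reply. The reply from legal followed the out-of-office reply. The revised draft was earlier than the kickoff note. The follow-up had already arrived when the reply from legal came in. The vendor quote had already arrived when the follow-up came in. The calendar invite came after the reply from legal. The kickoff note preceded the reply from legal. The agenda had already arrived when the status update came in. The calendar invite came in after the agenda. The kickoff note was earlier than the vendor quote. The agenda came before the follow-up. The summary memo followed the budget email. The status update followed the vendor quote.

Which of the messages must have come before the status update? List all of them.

Directly stated before the status update: the agenda, the follow-up, and the vendor quote.
The budget email reaches the status update via the budget email → the summary memo → the vendor quote → the status update.
The kickoff note reaches the status update via the kickoff note → the vendor quote → the status update.
The out-of-office reply reaches the status update via the out-of-office reply → the follow-up → the status update.
Likewise the revised draft and the summary memo each reach the status update by chaining the stated constraints.
No chain forces the calendar invite (or any of the others) ahead of the status update.

the agenda, the budget email, the follow-up, the kickoff note, the out-of-office reply, the revised draft, the summary memo, the vendor quote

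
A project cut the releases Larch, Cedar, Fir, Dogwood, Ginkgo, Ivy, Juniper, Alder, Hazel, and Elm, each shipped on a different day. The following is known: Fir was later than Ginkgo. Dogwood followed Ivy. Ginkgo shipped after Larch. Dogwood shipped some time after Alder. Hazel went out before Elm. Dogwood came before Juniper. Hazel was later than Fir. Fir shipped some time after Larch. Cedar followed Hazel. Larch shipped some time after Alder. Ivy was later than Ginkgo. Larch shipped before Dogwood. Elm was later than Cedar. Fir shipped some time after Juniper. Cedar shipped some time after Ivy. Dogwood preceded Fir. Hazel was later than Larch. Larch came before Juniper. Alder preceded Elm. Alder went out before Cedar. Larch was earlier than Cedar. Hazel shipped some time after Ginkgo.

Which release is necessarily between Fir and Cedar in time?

Tracing the constraints gives Fir → Hazel → Cedar, so Hazel sits after Fir and before Cedar.
No other release is forced both after Fir and before Cedar.

Hazel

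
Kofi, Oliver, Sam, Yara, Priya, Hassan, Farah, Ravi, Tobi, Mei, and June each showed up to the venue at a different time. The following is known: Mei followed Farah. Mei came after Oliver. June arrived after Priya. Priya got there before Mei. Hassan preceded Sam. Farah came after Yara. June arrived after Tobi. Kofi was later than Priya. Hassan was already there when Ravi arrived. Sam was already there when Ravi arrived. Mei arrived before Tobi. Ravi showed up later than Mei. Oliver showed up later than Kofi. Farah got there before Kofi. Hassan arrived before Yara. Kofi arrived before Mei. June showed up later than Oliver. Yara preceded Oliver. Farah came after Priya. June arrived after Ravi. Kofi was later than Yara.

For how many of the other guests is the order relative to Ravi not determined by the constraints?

1

Forced before Ravi: Farah, Hassan, Kofi, Mei, Oliver, Priya, Sam, and Yara; forced after Ravi: June.
That leaves Tobi with no forced order relative to Ravi — 1.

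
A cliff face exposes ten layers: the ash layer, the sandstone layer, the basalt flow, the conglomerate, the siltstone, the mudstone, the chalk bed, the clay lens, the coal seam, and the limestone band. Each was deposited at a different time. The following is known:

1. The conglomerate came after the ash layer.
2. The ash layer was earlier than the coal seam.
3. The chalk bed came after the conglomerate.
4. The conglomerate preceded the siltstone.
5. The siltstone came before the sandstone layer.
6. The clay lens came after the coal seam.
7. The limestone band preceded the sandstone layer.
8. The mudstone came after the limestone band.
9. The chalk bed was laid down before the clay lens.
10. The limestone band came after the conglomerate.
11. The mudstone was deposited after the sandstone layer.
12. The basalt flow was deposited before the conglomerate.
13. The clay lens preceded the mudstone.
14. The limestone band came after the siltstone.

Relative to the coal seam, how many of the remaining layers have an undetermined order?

Forced before the coal seam: the ash layer; forced after the coal seam: the clay lens and the mudstone.
That leaves the basalt flow, the chalk bed, the conglomerate, the limestone band, the sandstone layer, and the siltstone with no forced order relative to the coal seam — 6.

6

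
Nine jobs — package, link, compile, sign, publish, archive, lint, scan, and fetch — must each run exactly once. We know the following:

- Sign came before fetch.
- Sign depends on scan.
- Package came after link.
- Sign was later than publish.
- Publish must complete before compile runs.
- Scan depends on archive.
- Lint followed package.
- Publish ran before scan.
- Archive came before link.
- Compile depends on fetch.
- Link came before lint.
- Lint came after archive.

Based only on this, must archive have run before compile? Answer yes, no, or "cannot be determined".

yes

Chain the constraints: archive → scan → sign → fetch → compile. Each link is directly stated, so archive comes before compile.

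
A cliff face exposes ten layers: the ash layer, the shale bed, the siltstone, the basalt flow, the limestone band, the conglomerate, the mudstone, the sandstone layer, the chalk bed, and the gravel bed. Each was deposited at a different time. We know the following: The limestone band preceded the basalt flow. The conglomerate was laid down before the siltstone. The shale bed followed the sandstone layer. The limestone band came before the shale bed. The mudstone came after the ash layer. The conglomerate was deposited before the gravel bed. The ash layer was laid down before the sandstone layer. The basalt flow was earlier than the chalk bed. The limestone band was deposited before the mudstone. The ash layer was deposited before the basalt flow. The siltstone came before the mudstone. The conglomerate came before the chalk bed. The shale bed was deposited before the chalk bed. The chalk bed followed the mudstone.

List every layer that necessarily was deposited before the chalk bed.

Directly stated before the chalk bed: the basalt flow, the conglomerate, the mudstone, and the shale bed.
The ash layer reaches the chalk bed via the ash layer → the mudstone → the chalk bed.
The limestone band reaches the chalk bed via the limestone band → the basalt flow → the chalk bed.
The sandstone layer reaches the chalk bed via the sandstone layer → the shale bed → the chalk bed.
Likewise the siltstone reaches the chalk bed by chaining the stated constraints.
No chain forces the gravel bed ahead of the chalk bed.

the ash layer, the basalt flow, the conglomerate, the limestone band, the mudstone, the sandstone layer, the shale bed, the siltstone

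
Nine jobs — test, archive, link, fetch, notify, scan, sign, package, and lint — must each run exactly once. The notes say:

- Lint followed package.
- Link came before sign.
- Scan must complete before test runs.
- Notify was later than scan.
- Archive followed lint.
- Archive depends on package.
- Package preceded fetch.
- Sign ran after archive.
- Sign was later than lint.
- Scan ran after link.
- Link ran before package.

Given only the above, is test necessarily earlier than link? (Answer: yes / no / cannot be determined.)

Tracing the constraints gives link → scan → test, so link must come before test.
That means test cannot be before link.

no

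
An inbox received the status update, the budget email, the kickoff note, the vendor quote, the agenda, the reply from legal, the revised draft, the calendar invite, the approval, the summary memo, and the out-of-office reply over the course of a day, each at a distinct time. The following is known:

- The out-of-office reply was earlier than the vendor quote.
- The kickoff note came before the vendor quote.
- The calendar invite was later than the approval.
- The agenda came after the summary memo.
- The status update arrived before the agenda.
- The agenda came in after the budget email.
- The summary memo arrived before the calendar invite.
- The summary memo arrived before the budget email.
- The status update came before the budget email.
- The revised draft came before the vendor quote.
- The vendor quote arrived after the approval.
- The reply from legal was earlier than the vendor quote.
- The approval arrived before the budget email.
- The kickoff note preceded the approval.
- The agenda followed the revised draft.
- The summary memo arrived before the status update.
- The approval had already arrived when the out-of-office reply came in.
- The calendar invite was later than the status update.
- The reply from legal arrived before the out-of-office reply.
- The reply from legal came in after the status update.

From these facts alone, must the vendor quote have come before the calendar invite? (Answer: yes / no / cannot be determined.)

cannot be determined

No chain of stated constraints runs from the vendor quote to the calendar invite, and none runs from the calendar invite to the vendor quote either.
So the relative order of the vendor quote and the calendar invite is not fixed by the given facts.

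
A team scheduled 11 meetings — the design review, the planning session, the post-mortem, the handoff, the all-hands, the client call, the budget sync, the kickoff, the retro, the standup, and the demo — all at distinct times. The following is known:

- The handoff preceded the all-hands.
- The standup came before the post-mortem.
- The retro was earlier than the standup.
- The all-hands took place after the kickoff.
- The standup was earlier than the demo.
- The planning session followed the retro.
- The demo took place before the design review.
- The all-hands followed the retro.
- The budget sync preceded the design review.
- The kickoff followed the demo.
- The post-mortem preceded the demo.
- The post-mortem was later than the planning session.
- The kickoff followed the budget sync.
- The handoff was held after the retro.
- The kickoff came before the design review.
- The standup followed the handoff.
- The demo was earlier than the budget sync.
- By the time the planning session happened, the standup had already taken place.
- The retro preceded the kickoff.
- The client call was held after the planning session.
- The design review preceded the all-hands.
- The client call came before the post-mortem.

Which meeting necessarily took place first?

The retro has a chain of constraints placing it before every other meeting, so the retro must be first.

the retro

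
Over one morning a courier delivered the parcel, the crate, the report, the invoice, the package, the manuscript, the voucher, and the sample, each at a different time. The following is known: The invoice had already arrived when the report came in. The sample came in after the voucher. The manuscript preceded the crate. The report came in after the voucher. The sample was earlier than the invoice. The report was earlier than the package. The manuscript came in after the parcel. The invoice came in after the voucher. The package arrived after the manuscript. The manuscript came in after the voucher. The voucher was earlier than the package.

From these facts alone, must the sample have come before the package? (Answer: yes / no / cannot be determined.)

yes

Chain the constraints: the sample → the invoice → the report → the package. Each link is directly stated, so the sample comes before the package.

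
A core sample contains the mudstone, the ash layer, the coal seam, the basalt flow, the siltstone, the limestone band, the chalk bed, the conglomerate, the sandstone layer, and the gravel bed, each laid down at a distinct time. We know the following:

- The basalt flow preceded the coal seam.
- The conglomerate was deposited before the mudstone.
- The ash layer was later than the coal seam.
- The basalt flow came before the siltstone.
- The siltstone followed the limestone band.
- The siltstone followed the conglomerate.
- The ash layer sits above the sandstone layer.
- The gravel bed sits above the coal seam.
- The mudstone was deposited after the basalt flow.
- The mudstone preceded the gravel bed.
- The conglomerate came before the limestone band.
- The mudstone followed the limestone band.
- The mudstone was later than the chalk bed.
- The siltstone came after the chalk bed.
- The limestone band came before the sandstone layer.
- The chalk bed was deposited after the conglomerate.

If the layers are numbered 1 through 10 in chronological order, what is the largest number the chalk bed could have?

The chalk bed must come before the gravel bed, the mudstone, and the siltstone — 3 layers forced after it.
Everything else can be placed before the chalk bed in some valid order, so the chalk bed can sit as late as position 10 − 3 = 7.

7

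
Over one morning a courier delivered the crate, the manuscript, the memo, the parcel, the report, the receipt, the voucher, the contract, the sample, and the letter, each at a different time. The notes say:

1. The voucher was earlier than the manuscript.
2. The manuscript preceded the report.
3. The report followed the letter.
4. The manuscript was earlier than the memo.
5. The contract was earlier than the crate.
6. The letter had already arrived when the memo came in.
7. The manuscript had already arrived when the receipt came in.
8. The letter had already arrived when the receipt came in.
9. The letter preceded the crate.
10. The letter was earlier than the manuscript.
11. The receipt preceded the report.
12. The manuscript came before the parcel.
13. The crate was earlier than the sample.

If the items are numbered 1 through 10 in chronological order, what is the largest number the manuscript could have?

6

The manuscript must come before the memo, the parcel, the receipt, and the report — 4 items forced after it.
Everything else can be placed before the manuscript in some valid order, so the manuscript can sit as late as position 10 − 4 = 6.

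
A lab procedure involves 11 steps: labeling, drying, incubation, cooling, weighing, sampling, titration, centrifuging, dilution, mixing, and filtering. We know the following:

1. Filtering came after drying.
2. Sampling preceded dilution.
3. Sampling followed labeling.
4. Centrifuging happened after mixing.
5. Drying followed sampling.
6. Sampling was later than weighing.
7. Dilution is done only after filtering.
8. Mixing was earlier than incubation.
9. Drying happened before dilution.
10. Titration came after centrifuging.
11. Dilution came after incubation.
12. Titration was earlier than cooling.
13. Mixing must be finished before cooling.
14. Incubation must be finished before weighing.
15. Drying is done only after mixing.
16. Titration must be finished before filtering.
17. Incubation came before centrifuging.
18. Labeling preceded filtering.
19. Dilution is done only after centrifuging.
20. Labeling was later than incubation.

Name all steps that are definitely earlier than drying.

Directly stated before drying: mixing and sampling.
Incubation reaches drying via incubation → weighing → sampling → drying.
Labeling reaches drying via labeling → sampling → drying.
Weighing reaches drying via weighing → sampling → drying.

incubation, labeling, mixing, sampling, weighing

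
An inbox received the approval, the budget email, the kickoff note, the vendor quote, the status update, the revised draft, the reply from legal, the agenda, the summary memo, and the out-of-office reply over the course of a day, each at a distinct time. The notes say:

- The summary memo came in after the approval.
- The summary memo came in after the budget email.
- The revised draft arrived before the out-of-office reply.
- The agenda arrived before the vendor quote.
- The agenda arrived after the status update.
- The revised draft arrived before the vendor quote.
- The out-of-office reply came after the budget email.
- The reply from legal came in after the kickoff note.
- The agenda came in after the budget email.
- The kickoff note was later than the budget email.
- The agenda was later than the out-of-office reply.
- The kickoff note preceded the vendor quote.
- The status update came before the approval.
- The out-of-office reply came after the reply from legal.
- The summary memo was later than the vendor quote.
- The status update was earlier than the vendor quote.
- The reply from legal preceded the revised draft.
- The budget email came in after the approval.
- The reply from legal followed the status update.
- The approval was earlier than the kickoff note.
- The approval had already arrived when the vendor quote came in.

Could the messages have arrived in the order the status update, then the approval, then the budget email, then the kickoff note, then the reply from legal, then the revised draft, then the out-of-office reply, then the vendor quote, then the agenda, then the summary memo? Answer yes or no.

no

The constraints require the agenda before the vendor quote, but in the proposed sequence the vendor quote appears ahead of the agenda. That one violation is enough.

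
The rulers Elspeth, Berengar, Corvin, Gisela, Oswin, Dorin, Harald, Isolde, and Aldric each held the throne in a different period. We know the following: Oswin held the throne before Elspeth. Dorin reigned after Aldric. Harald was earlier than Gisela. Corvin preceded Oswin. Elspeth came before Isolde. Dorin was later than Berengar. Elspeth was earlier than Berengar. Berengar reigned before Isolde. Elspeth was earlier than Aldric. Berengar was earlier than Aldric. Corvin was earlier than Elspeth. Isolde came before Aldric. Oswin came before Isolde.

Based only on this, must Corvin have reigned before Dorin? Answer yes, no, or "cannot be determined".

yes

Chain the constraints: Corvin → Elspeth → Berengar → Dorin. Each link is directly stated, so Corvin comes before Dorin.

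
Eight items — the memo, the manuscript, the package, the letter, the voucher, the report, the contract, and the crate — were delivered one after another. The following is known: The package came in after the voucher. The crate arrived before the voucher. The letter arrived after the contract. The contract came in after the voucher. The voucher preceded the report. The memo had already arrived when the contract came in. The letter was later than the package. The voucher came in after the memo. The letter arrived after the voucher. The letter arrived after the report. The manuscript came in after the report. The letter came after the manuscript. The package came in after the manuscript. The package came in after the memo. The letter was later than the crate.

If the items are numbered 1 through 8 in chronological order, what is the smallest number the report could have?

4

The crate, the memo, and the voucher must all come before the report — 3 forced predecessors.
Nothing else is forced ahead of the report, so its earliest slot is position 3 + 1 = 4.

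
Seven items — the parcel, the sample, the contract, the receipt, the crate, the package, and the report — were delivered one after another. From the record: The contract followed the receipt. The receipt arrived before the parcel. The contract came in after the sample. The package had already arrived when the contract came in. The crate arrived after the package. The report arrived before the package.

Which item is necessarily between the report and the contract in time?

Tracing the constraints gives the report → the package → the contract, so the package sits after the report and before the contract.
No other item is forced both after the report and before the contract.

the package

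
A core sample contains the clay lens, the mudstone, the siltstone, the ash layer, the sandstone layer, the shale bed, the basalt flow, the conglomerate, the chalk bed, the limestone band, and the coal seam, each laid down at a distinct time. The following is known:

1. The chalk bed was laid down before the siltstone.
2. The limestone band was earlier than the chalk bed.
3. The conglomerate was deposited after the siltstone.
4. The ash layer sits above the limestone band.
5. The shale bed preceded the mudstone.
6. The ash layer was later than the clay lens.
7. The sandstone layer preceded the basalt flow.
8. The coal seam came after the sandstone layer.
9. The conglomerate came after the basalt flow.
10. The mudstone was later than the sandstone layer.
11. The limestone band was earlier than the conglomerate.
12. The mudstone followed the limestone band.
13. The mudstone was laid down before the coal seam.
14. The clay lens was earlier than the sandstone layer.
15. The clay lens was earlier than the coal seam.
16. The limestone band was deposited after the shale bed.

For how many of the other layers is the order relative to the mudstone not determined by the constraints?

Forced before the mudstone: the clay lens, the limestone band, the sandstone layer, and the shale bed; forced after the mudstone: the coal seam.
That leaves the ash layer, the basalt flow, the chalk bed, the conglomerate, and the siltstone with no forced order relative to the mudstone — 5.

5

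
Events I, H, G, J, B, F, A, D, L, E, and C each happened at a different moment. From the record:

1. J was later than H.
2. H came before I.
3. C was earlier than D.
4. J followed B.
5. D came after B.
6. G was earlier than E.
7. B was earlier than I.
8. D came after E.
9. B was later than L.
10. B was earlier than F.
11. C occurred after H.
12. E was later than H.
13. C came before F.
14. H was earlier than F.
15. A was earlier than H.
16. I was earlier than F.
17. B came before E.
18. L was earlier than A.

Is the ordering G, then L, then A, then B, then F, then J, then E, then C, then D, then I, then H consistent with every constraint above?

The constraints require I before F, but in the proposed sequence F appears ahead of I. That one violation is enough.

no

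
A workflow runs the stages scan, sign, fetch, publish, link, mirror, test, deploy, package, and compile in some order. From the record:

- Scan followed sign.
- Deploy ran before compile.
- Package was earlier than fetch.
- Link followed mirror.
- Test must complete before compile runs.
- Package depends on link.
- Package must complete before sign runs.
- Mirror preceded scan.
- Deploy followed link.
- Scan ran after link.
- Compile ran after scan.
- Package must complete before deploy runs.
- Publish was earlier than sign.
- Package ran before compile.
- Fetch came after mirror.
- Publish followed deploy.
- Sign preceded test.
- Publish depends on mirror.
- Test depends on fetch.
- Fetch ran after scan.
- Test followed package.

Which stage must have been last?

compile

Every other stage has a chain of constraints placing it before compile, so compile is last.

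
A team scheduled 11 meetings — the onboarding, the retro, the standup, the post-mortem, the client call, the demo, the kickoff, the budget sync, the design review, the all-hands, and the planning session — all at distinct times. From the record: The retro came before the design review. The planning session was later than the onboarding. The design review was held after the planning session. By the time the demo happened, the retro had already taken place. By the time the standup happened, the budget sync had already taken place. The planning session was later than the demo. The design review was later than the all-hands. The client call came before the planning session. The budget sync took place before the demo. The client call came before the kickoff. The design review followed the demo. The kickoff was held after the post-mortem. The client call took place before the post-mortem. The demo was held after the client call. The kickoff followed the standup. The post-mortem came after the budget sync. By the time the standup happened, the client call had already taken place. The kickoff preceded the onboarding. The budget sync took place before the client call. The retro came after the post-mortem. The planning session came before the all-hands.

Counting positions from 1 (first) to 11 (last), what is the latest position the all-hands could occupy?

The all-hands must come before the design review — 1 meeting forced after it.
Everything else can be placed before the all-hands in some valid order, so the all-hands can sit as late as position 11 − 1 = 10.

10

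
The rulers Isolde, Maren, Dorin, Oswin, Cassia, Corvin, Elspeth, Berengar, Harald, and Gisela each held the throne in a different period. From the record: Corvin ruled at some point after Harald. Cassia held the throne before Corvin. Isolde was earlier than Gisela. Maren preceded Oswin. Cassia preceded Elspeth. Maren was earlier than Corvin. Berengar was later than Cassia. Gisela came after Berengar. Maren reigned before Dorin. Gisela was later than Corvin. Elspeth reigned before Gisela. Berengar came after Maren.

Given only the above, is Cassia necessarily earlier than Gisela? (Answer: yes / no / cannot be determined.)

yes

Chain the constraints: Cassia → Corvin → Gisela. Each link is directly stated, so Cassia comes before Gisela.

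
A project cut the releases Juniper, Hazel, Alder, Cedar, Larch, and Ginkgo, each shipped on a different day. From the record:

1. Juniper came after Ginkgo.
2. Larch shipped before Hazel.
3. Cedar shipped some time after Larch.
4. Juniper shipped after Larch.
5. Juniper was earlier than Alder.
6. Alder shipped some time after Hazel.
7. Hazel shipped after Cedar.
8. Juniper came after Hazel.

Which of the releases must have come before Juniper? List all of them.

Cedar, Ginkgo, Hazel, Larch

Directly stated before Juniper: Ginkgo, Hazel, and Larch.
Cedar reaches Juniper via Cedar → Hazel → Juniper.
No chain forces Alder ahead of Juniper.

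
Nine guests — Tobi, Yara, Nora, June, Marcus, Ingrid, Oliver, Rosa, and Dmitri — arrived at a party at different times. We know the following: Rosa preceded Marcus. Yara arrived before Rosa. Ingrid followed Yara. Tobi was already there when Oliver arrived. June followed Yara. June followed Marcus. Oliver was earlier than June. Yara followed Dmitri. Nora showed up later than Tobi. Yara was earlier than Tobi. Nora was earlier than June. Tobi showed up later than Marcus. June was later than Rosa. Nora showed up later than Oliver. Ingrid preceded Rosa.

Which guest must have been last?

June

Every other guest has a chain of constraints placing them before June, so June is last.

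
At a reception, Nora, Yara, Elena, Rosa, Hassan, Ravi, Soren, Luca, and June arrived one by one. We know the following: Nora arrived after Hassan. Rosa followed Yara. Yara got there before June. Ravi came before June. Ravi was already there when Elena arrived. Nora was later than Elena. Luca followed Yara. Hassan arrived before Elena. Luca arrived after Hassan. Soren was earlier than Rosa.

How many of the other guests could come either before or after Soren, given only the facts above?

7

Forced after Soren: Rosa.
That leaves Elena, Hassan, June, Luca, Nora, Ravi, and Yara with no forced order relative to Soren — 7.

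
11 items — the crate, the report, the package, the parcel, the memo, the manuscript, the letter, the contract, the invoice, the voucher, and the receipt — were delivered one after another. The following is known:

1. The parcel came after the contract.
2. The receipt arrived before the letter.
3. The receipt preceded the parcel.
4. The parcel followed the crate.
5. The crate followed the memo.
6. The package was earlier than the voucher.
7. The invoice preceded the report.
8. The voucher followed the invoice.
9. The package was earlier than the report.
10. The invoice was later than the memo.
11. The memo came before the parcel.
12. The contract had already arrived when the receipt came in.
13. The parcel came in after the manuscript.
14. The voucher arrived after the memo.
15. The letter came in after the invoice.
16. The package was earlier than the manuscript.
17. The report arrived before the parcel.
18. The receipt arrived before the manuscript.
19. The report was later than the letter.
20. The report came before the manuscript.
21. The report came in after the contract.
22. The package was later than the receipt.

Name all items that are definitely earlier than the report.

Directly stated before the report: the contract, the invoice, the letter, and the package.
The memo reaches the report via the memo → the invoice → the report.
The receipt reaches the report via the receipt → the letter → the report.
No chain forces the voucher (or any of the others) ahead of the report.

the contract, the invoice, the letter, the memo, the package, the receipt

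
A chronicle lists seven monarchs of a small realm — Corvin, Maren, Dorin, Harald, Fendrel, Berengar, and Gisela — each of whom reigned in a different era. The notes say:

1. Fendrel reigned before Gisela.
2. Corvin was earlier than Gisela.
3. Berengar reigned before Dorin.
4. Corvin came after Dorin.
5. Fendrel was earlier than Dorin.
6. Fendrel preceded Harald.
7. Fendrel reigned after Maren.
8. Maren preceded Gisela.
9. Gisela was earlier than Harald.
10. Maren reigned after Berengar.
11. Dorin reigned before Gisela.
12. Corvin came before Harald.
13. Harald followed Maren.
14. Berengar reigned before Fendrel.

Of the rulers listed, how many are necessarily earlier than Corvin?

4

Directly stated before Corvin: Dorin.
Berengar reaches Corvin via Berengar → Dorin → Corvin.
Fendrel reaches Corvin via Fendrel → Dorin → Corvin.
Maren reaches Corvin via Maren → Fendrel → Dorin → Corvin.
No chain forces Harald (or any of the others) ahead of Corvin.
That's Berengar, Dorin, Fendrel, and Maren — 4 in all.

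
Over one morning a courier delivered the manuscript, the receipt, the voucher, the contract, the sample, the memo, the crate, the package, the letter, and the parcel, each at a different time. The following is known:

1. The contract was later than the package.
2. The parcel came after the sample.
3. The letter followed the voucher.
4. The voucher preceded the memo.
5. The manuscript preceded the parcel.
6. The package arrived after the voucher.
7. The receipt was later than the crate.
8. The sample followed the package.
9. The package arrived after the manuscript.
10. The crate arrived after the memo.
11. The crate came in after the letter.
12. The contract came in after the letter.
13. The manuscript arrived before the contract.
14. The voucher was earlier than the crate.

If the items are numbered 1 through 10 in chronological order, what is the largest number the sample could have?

The sample must come before the parcel — 1 item forced after it.
Everything else can be placed before the sample in some valid order, so the sample can sit as late as position 10 − 1 = 9.

9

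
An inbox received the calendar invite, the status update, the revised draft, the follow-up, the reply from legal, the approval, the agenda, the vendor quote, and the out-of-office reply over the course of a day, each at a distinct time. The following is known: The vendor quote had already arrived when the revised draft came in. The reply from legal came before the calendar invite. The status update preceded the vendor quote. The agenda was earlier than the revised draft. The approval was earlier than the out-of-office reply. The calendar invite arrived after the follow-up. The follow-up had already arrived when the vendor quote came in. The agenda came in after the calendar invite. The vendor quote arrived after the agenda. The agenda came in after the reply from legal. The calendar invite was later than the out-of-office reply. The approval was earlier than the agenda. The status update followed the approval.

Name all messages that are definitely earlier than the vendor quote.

Directly stated before the vendor quote: the agenda, the follow-up, and the status update.
The approval reaches the vendor quote via the approval → the agenda → the vendor quote.
The calendar invite reaches the vendor quote via the calendar invite → the agenda → the vendor quote.
The out-of-office reply reaches the vendor quote via the out-of-office reply → the calendar invite → the agenda → the vendor quote.
Likewise the reply from legal reaches the vendor quote by chaining the stated constraints.

the agenda, the approval, the calendar invite, the follow-up, the out-of-office reply, the reply from legal, the status update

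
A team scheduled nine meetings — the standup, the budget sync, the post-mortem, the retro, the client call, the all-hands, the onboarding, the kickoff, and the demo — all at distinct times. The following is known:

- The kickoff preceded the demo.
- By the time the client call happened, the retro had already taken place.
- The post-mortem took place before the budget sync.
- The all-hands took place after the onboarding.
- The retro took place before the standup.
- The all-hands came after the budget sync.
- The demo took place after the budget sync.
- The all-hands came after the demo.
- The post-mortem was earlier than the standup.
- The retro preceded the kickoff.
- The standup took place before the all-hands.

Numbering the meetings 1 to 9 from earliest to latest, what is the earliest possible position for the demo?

The budget sync, the kickoff, the post-mortem, and the retro must all come before the demo — 4 forced predecessors.
Nothing else is forced ahead of the demo, so its earliest slot is position 4 + 1 = 5.

5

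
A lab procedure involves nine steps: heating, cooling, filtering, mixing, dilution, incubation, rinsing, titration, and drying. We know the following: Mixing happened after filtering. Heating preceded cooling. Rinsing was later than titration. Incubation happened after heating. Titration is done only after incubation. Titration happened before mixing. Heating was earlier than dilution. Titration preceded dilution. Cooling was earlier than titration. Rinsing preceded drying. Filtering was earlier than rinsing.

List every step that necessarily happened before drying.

Directly stated before drying: rinsing.
Cooling reaches drying via cooling → titration → rinsing → drying.
Filtering reaches drying via filtering → rinsing → drying.
Heating reaches drying via heating → cooling → titration → rinsing → drying.
Likewise incubation and titration each reach drying by chaining the stated constraints.

cooling, filtering, heating, incubation, rinsing, titration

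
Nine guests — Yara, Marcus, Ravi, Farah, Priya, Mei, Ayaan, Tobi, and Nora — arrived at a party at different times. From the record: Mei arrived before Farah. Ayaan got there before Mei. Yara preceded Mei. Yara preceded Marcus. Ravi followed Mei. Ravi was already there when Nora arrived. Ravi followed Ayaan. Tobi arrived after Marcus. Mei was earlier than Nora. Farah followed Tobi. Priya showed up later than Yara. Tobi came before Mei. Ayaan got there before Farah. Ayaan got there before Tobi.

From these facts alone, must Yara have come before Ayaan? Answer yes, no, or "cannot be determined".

cannot be determined

No chain of stated constraints runs from Yara to Ayaan, and none runs from Ayaan to Yara either.
So the relative order of Yara and Ayaan is not fixed by the given facts.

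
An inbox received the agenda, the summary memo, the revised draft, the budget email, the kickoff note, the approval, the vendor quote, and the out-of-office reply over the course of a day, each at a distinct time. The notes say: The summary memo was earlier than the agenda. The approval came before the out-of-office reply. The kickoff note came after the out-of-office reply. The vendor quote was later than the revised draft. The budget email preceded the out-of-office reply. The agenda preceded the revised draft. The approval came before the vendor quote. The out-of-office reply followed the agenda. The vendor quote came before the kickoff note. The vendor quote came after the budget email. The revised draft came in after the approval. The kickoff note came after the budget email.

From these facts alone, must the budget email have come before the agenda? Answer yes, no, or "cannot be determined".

cannot be determined

No chain of stated constraints runs from the budget email to the agenda, and none runs from the agenda to the budget email either.
So the relative order of the budget email and the agenda is not fixed by the given facts.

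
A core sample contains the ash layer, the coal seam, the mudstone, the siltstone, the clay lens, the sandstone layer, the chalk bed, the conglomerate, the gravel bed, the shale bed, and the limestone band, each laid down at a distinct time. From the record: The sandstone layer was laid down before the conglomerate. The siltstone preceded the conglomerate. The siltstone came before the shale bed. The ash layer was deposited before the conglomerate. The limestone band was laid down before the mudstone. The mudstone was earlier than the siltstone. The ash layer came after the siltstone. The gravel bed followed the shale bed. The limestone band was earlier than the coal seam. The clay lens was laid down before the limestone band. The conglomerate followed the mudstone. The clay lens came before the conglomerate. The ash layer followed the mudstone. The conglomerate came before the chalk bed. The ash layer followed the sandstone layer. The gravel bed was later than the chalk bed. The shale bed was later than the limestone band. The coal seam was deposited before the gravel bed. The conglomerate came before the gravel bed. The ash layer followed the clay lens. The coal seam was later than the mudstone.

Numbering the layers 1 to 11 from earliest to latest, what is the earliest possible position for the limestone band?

The clay lens must come before the limestone band — 1 forced predecessor.
Nothing else is forced ahead of the limestone band, so its earliest slot is position 1 + 1 = 2.

2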